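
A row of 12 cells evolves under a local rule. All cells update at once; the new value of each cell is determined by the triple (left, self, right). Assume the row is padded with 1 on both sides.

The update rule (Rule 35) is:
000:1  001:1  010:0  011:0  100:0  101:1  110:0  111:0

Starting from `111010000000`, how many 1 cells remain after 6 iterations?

000100111111
011001000000
100010011111
001100100000
010001001111
100110010000
count of 1: 4

4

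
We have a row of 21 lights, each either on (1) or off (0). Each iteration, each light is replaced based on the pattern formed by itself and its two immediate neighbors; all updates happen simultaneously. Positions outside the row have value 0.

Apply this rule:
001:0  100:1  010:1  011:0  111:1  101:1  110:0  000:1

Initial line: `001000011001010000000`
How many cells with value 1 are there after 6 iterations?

iteration 1: 101111000101111111111
iteration 2: 110110110110111111110
iteration 3: 001001001001011111101
iteration 4: 101101101101101111011
iteration 5: 110010010010010110100
iteration 6: 001011011011011001111
count of 1: 13

13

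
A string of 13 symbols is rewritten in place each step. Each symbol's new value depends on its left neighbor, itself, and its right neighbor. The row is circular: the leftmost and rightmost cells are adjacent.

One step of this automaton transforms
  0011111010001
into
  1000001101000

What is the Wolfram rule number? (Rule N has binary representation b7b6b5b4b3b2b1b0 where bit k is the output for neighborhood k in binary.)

112

position 3: 111 → 0  (bit 7 = 0)
position 6: 110 → 1  (bit 6 = 1)
position 7: 101 → 1  (bit 5 = 1)
position 0: 100 → 1  (bit 4 = 1)
position 2: 011 → 0  (bit 3 = 0)
position 8: 010 → 0  (bit 2 = 0)
position 1: 001 → 0  (bit 1 = 0)
position 10: 000 → 0  (bit 0 = 0)
bits b7..b0 = 01110000 = 112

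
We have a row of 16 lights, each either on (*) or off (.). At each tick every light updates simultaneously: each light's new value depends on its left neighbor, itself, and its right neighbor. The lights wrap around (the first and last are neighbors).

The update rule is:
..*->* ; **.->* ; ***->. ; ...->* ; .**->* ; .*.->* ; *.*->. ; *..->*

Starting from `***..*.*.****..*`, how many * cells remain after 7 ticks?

tick 1: ..****.*.*..****
tick 2: ***..*.*.****..*  (repeats tick 0; period 2)
tick 7: ..****.*.*..****
count of *: 10

10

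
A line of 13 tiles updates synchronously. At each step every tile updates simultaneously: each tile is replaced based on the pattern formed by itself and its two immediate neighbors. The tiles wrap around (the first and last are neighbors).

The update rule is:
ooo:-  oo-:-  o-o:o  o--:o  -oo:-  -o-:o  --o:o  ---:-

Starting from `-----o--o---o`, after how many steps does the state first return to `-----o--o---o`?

4

o---oooooo-oo
-o-o------o--
ooooo----ooo-
-----o--o---o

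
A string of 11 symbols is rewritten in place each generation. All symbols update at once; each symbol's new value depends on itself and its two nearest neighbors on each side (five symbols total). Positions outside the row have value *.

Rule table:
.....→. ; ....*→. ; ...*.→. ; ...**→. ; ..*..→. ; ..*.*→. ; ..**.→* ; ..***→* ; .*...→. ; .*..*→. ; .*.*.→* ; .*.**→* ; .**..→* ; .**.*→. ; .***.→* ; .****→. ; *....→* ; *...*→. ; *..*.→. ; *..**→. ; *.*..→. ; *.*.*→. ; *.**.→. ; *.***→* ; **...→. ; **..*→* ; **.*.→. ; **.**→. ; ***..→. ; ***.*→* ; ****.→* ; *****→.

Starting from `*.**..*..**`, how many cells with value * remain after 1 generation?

*..**....*.
count of *: 4

4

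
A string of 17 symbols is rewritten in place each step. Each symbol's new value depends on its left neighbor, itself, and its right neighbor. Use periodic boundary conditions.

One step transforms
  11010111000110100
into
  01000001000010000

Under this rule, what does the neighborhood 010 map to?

0

At position 3 the neighborhood is 010; the next row has 0 there.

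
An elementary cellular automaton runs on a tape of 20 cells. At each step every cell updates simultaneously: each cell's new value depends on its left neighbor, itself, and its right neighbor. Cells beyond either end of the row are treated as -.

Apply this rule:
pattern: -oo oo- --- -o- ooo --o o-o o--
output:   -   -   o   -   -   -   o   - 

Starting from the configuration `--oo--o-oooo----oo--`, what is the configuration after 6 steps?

step 1: o------o-----oo----o
step 2: --oooo---ooo----oo--
step 3: o------o-----oo----o  (repeats step 1; period 2)
step 6: --oooo---ooo----oo--

--oooo---ooo----oo--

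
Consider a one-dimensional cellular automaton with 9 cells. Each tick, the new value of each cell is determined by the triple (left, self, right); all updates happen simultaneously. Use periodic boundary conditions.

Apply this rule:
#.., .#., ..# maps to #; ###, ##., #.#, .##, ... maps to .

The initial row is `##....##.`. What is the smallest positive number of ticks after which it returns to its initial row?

4

..#..#...
.######..
#......#.
##....##.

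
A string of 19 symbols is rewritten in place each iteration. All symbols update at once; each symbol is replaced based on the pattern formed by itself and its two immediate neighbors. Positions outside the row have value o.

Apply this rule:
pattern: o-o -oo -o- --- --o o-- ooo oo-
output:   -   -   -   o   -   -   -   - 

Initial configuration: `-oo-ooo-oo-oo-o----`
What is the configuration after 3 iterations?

----------------oo-
-oooooooooooooo----
----------------oo-

----------------oo-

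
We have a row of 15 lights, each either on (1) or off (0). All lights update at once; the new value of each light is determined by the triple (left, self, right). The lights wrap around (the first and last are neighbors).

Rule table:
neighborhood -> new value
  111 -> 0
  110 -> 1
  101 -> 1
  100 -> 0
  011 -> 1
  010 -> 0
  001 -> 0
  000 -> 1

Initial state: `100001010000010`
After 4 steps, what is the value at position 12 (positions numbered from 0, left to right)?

0

001100100111001
001100000101000
101101110010011
111111010000010
position 12 holds 0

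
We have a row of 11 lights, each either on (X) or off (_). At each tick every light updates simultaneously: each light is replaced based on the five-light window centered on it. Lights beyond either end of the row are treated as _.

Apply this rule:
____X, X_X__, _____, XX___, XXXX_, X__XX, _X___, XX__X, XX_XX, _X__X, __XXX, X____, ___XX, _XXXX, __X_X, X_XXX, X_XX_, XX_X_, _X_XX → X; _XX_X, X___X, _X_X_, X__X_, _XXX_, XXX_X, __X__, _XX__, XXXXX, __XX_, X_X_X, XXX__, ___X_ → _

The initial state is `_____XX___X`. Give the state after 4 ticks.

XXXXX__X___
XX_X_X__XXX
__X__XXXX__
X__XXXXX_XX

X__XXXXX_XX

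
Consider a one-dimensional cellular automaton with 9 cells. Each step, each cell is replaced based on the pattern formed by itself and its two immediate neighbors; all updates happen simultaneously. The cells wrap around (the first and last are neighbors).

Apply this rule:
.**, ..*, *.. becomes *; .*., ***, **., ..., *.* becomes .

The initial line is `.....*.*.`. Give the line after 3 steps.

.**......

....*...*
*..*.*.*.
.**......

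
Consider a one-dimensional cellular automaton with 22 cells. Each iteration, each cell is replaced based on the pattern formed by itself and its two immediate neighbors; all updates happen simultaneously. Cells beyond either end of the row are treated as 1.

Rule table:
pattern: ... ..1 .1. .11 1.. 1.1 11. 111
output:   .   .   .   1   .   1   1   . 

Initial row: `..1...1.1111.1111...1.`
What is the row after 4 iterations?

.......11..111..1....1
.......11..1.1.......1
.......11...1........1
.......11............1

.......11............1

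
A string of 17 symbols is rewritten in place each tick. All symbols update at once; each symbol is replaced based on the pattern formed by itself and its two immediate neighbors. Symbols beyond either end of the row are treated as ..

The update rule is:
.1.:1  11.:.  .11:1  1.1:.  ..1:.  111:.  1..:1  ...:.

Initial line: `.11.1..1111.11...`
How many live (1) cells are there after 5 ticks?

.1..11.1....1.1..
.11.1..11...1.11.
.1..11.1.1..1.1.1
.11.1..1.11.1.1.1
.1..11.1.1..1.1.1
count of 1: 8

8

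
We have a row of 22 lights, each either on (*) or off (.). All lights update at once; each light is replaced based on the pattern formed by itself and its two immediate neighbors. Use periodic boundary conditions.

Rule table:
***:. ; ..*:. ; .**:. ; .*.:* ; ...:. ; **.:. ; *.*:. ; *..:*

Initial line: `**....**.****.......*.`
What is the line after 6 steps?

..*..........*......*.
..**.........**.....**
*...*..........*......
**..**.........**.....
..*...*..........*....
..**..**.........**...

..**..**.........**...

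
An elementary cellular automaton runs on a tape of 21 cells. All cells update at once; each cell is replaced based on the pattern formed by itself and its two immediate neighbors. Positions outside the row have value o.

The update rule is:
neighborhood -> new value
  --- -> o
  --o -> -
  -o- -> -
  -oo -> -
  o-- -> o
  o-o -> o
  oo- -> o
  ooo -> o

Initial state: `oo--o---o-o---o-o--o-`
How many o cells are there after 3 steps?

12

ooo--oo--o-oo--o-o--o
oooo--oo--o-oo--o-o--
ooooo--oo--o-oo--o-o-
count of o: 12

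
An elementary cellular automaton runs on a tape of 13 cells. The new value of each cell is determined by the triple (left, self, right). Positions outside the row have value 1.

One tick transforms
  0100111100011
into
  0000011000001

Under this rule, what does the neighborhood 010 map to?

0

At position 1 the neighborhood is 010; the next row has 0 there.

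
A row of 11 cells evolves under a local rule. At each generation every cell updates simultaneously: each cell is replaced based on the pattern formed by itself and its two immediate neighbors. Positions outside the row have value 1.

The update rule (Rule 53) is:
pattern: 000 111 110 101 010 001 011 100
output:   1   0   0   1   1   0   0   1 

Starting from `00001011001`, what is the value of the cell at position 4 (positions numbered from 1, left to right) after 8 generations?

1

11101100100
00010010110
11011011001
00100100100
10110110110
01001001001
11101101100
00010010010
position 4 holds 1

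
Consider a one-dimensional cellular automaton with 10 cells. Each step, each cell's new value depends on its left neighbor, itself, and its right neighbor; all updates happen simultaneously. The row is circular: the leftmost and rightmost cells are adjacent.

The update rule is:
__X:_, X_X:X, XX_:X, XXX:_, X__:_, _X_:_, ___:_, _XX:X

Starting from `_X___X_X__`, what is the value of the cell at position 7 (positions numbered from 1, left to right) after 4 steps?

_

______X___
__________
__________  (fixed point — unchanged through step 4)
position 7 holds _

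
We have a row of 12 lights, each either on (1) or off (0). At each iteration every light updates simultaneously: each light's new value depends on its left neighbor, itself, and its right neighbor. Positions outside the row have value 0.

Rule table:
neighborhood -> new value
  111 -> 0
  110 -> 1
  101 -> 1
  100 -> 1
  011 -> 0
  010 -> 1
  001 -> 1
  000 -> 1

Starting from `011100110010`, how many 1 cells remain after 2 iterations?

6

100111011111
111001100001
count of 1: 6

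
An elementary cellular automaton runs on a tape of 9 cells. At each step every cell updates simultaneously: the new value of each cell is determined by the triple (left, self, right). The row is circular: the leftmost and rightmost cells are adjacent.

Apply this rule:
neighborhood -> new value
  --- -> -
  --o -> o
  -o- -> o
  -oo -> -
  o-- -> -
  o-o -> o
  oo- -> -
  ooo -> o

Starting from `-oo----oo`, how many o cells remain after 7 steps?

2

step 1: o-----o--
step 2: o----oo-o
step 3: ----o--o-
step 4: ---oo-oo-
step 5: --o--o---
step 6: -oo-oo---
step 7: o--o-----
count of o: 2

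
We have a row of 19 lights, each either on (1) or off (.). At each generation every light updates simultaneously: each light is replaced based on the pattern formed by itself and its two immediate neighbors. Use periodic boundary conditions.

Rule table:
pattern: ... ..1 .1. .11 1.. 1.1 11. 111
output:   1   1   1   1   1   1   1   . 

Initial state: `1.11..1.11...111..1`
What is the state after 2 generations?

.............111...

generation 1: 11111111111111.1111
generation 2: .............111...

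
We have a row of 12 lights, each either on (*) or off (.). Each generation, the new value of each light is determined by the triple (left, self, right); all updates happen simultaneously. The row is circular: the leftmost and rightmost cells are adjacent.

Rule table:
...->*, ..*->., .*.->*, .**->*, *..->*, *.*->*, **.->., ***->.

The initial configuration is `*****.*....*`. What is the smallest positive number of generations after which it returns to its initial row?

24

.....*****.*
****.*....**
....*****.*.
***.*....***
...*****.*..
**.*....****
..*****.*...
*.*....*****
.*****.*....
.*....******
*****.*.....
*....******.
****.*.....*
....******.*
***.*.....**
...******.*.
**.*.....***
..******.*..
*.*.....****
.******.*...
.*.....*****
******.*....
*.....*****.
*****.*....*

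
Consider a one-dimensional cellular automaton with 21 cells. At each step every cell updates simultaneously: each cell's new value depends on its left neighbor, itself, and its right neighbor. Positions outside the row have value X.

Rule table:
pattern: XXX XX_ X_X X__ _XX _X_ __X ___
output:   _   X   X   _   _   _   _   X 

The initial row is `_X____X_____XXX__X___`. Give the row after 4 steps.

XX_________________X_

step 1: X__XX___XXX___X____X_
step 2: X___X_X___X_X___XX__X
step 3: X_X__X__X__X__X__X___
step 4: XX_________________X_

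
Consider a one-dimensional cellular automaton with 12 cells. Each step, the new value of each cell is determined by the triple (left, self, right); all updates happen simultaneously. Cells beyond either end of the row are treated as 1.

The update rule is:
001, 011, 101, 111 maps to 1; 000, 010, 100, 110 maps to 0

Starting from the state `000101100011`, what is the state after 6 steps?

001011000111
010110001111
101100011111
011000111111
110001111111
100011111111

100011111111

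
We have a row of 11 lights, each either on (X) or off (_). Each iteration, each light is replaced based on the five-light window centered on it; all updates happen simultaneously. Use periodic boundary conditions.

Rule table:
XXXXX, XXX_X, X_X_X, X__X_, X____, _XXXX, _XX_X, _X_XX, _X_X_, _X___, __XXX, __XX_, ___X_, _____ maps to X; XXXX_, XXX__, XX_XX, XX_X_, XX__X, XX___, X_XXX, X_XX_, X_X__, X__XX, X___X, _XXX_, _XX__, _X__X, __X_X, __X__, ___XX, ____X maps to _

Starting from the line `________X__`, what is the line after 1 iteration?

XXXXXX_X_XX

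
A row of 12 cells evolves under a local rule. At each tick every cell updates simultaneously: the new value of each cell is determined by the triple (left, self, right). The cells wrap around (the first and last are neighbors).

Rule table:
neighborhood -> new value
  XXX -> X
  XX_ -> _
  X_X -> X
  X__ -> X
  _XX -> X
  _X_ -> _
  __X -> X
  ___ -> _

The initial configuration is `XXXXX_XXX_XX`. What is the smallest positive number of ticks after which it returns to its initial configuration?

tick 1: XXXX_XXX_XXX
tick 2: XXX_XXX_XXXX
tick 3: XX_XXX_XXXXX
tick 4: X_XXX_XXXXXX
tick 5: _XXX_XXXXXXX
tick 6: XXX_XXXXXXX_
tick 7: XX_XXXXXXX_X
tick 8: X_XXXXXXX_XX
tick 9: _XXXXXXX_XXX
tick 10: XXXXXXX_XXX_
tick 11: XXXXXX_XXX_X
tick 12: XXXXX_XXX_XX

12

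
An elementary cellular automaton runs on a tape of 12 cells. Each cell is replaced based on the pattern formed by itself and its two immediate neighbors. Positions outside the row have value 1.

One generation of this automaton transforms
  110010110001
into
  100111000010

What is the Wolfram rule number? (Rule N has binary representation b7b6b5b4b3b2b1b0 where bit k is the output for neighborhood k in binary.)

166

position 0: 111 → 1  (bit 7 = 1)
position 1: 110 → 0  (bit 6 = 0)
position 5: 101 → 1  (bit 5 = 1)
position 2: 100 → 0  (bit 4 = 0)
position 6: 011 → 0  (bit 3 = 0)
position 4: 010 → 1  (bit 2 = 1)
position 3: 001 → 1  (bit 1 = 1)
position 9: 000 → 0  (bit 0 = 0)
bits b7..b0 = 10100110 = 166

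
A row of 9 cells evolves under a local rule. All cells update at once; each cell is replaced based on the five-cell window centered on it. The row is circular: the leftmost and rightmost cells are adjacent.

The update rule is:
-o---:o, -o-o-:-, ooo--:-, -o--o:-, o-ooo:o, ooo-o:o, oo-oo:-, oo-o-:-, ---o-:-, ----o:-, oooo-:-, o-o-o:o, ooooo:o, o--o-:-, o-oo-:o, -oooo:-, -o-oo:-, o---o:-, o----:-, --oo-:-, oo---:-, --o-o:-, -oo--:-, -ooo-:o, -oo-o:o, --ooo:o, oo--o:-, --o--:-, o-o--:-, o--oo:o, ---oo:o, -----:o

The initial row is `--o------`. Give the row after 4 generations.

--------o

generation 1: ---o-oooo
generation 2: -----o---
generation 3: ooo---o-o
generation 4: --------o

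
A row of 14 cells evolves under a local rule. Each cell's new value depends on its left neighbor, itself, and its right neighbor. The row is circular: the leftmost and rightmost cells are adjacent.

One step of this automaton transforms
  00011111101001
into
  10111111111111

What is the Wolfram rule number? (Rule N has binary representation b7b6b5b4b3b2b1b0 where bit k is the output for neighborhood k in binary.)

254

position 4: 111 → 1  (bit 7 = 1)
position 8: 110 → 1  (bit 6 = 1)
position 9: 101 → 1  (bit 5 = 1)
position 0: 100 → 1  (bit 4 = 1)
position 3: 011 → 1  (bit 3 = 1)
position 10: 010 → 1  (bit 2 = 1)
position 2: 001 → 1  (bit 1 = 1)
position 1: 000 → 0  (bit 0 = 0)
bits b7..b0 = 11111110 = 254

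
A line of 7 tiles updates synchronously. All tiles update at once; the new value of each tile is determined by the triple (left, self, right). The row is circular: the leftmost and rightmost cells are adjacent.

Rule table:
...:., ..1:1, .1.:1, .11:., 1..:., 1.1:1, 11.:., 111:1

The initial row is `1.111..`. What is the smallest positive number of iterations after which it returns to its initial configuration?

28

11.1..1
1.11.1.
11..111
1..1.11
..111.1
.1.1.11
11111..
.111..1
1.1..11
.11.1.1
1..1111
..1.111
.111.1.
1.1.11.
1111..1
111..1.
.1..111
11.1.1.
..11111
.1.111.
111.1..
.1.11.1
111..11
11..1.1
1..111.
1.1.1.1
.11111.
1.111..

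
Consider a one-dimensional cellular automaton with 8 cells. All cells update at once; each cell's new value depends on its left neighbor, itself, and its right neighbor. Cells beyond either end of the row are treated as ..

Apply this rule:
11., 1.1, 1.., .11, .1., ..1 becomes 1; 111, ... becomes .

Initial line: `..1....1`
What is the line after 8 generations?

generation 1: .111..11
generation 2: 11.11111
generation 3: 1111...1
generation 4: 1..11.11
generation 5: 11111111
generation 6: 1......1
generation 7: 11....11
generation 8: 111..111

111..111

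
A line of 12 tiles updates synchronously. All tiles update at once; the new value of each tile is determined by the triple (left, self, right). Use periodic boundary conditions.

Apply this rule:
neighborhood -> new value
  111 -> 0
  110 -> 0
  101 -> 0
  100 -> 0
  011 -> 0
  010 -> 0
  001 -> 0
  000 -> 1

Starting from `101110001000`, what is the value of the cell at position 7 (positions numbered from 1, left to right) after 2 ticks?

0

000000100010
111110001000
position 7 holds 0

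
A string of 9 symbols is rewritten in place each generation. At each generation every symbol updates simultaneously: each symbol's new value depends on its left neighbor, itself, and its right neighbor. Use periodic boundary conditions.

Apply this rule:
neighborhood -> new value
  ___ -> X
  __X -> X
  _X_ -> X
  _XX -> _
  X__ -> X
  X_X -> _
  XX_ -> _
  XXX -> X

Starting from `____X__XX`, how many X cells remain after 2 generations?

XXXXXXX__
_XXXXX_XX
count of X: 7

7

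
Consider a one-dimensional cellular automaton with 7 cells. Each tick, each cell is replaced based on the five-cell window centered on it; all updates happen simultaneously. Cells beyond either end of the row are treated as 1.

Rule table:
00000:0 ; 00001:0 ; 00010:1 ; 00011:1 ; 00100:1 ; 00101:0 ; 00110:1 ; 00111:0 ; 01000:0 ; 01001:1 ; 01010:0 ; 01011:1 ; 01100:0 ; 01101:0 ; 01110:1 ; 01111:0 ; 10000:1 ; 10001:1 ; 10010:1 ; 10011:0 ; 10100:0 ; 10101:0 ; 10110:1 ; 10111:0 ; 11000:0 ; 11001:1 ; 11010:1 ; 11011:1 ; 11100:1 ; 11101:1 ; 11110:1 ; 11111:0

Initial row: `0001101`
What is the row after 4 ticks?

1110111

0111010
1011101
1101110
1110111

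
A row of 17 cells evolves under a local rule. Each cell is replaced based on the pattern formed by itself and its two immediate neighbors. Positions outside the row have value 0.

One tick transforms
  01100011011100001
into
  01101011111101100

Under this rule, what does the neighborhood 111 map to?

At position 10 the neighborhood is 111; the next row has 1 there.

1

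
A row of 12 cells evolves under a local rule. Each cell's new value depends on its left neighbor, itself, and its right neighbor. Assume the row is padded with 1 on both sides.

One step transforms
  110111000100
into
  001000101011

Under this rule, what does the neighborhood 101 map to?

At position 2 the neighborhood is 101; the next row has 1 there.

1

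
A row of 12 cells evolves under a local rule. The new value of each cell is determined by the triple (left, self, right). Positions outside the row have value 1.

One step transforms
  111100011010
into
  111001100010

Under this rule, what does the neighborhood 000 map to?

At position 5 the neighborhood is 000; the next row has 1 there.

1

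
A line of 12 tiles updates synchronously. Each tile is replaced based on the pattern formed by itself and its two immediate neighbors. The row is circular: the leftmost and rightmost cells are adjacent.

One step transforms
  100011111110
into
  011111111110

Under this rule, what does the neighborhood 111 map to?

1

At position 5 the neighborhood is 111; the next row has 1 there.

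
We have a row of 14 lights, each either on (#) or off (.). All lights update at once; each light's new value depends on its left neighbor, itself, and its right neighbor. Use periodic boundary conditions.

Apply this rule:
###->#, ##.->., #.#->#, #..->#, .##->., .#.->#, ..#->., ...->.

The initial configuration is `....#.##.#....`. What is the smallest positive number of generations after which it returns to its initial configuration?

28

generation 1: ....##..###...
generation 2: ......#..#.#..
generation 3: ......##.####.
generation 4: ........#.##.#
generation 5: #.......##..##
generation 6: .#........#..#
generation 7: ###.......##.#
generation 8: ##.#........#.
generation 9: ..###.......##
generation 10: #..#.#........
generation 11: ##.####.......
generation 12: ..#.##.#......
generation 13: ..##..###.....
generation 14: ....#..#.#....
generation 15: ....##.####...
generation 16: ......#.##.#..
generation 17: ......##..###.
generation 18: ........#..#.#
generation 19: #.......##.###
generation 20: .#........#.##
generation 21: ###.......##..
generation 22: .#.#........#.
generation 23: .####.......##
generation 24: #.##.#........
generation 25: ##..###.......
generation 26: ..#..#.#......
generation 27: ..##.####.....
generation 28: ....#.##.#....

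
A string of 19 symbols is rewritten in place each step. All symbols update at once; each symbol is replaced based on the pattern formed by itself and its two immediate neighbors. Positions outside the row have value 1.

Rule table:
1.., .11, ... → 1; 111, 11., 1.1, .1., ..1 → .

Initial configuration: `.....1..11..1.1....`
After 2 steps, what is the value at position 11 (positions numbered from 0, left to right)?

1111..1.1.1....111.
....1......111.1...
position 11 holds 1

1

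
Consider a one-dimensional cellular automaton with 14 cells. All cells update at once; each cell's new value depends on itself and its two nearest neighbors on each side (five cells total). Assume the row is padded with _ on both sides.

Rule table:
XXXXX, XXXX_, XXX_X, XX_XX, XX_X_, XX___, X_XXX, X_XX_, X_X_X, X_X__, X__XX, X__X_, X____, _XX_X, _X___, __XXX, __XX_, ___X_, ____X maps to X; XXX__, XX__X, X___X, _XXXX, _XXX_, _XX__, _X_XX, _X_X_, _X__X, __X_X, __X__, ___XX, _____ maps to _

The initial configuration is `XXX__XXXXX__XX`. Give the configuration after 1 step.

X___XX_XX__XX_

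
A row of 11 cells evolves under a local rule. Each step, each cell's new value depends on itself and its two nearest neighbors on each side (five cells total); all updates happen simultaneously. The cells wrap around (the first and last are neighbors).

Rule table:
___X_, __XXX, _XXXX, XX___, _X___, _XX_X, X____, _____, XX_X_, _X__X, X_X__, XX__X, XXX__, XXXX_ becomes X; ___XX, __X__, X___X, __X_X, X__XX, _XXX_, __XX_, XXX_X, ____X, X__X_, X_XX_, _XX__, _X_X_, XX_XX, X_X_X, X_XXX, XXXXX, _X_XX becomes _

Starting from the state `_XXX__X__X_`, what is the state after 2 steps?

_____X__X__

step 1: _X_XX__X__X
step 2: _____X__X__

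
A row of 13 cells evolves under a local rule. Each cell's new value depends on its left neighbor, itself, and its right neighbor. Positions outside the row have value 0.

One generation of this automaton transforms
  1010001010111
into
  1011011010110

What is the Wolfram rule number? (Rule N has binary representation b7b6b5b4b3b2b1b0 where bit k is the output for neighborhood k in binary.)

position 11: 111 → 1  (bit 7 = 1)
position 12: 110 → 0  (bit 6 = 0)
position 1: 101 → 0  (bit 5 = 0)
position 3: 100 → 1  (bit 4 = 1)
position 10: 011 → 1  (bit 3 = 1)
position 0: 010 → 1  (bit 2 = 1)
position 5: 001 → 1  (bit 1 = 1)
position 4: 000 → 0  (bit 0 = 0)
bits b7..b0 = 10011110 = 158

158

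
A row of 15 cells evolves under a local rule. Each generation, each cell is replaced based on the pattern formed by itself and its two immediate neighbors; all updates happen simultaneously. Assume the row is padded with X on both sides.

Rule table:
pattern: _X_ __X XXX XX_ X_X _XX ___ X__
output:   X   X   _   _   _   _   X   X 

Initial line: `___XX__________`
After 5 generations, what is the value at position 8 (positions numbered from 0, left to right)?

X

XXX__XXXXXXXXXX
___XX__________  (repeats generation 0; period 2)
generation 5: XXX__XXXXXXXXXX
position 8 holds X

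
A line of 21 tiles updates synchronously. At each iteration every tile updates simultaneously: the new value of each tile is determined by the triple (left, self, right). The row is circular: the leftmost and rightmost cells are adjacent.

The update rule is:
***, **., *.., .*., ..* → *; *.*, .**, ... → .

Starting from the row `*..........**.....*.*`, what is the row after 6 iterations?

.***.**..**.*.***.***

**........*.**...**..
.**......**..**.*.***
..**....*.***.*.*..**
**.**..**..**.*.***.*
**..***.***.*.*..**..
.***.**..**.*.***.***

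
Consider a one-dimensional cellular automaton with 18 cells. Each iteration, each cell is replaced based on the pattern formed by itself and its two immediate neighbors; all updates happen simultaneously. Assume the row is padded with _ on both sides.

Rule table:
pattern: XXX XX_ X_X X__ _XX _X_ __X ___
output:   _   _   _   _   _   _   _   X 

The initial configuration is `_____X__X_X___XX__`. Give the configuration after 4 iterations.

XXXX________X____X
_____XXXXXX___XX__
XXXX________X____X  (repeats iteration 1; period 2)
iteration 4: _____XXXXXX___XX__

_____XXXXXX___XX__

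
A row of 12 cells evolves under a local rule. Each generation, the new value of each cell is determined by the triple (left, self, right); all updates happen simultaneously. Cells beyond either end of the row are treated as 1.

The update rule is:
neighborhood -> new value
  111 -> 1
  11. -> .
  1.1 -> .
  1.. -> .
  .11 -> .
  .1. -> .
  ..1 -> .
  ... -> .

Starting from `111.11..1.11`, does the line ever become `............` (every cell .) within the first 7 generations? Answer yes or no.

yes

generation 1: 11.........1
generation 2: 1...........
generation 3: ............
all cells are . at generation 3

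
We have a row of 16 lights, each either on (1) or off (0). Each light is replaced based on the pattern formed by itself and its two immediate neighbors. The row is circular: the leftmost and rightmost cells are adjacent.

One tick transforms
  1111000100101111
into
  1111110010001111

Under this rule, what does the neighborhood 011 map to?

1

At position 12 the neighborhood is 011; the next row has 1 there.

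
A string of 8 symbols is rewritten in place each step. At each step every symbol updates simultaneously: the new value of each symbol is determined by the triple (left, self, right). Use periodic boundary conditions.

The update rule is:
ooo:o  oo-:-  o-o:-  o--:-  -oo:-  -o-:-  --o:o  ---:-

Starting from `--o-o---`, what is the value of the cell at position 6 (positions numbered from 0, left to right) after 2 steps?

-o------
o-------
position 6 holds -

-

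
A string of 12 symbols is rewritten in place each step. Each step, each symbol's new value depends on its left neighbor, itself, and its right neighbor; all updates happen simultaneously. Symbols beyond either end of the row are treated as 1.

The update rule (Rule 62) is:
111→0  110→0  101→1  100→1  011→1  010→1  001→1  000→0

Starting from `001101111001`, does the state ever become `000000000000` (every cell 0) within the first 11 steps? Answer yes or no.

no

step 1: 111011000111
step 2: 000110101100
step 3: 101101111011
step 4: 011011000110
step 5: 110110101101
step 6: 001101111011
step 7: 111011000110
step 8: 000110101101
step 9: 101101111011  (repeats step 3; period 6)
step 11: 110110101101
step 11 is 110110101101, still not uniform 0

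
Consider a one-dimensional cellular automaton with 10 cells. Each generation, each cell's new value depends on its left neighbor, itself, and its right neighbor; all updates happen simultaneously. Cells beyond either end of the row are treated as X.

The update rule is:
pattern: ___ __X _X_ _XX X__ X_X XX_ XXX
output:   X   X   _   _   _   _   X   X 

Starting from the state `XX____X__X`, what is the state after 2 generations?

XX__XX_X__

XX_XXX__X_
XX__XX_X__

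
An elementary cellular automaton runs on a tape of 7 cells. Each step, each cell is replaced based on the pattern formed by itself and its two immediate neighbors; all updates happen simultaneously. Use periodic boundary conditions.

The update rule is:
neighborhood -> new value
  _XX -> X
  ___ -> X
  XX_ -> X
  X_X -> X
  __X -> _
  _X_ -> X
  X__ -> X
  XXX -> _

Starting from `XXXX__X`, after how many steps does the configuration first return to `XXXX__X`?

5

step 1: ___XX_X
step 2: XX_XXXX
step 3: _XXX___
step 4: _X_XXXX
step 5: XXXX__X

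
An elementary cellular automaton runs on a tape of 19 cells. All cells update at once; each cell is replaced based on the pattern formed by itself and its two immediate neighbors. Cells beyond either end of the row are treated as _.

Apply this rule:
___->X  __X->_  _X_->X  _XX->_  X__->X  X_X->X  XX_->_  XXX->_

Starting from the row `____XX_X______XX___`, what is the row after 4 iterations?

__XX________XX_____

XXX___XXXXXXX___XXX
___XX________XX____
XX___XXXXXXX___XXXX
__XX________XX_____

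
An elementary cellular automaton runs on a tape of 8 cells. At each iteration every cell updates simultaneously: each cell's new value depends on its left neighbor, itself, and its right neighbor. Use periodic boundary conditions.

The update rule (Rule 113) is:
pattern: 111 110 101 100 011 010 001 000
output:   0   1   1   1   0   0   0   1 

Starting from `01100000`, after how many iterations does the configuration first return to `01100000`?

8

iteration 1: 00111111
iteration 2: 10000001
iteration 3: 11111100
iteration 4: 00000110
iteration 5: 11110011
iteration 6: 00011000
iteration 7: 11001111
iteration 8: 01100000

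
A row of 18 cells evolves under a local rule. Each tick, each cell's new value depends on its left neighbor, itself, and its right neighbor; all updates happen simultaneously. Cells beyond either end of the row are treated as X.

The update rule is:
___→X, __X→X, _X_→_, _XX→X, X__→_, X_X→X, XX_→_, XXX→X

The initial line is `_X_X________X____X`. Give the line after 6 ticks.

XXXXXXX__XXXXXXXXX

X_X__XXXXXXX__XXXX
_X__XXXXXXX__XXXXX
X__XXXXXXX__XXXXXX
__XXXXXXX__XXXXXXX
_XXXXXXX__XXXXXXXX
XXXXXXX__XXXXXXXXX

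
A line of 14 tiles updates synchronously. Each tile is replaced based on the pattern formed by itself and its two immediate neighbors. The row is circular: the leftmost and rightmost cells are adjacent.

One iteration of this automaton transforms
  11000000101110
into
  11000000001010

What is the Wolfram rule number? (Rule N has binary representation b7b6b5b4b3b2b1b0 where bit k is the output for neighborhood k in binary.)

position 11: 111 → 0  (bit 7 = 0)
position 1: 110 → 1  (bit 6 = 1)
position 9: 101 → 0  (bit 5 = 0)
position 2: 100 → 0  (bit 4 = 0)
position 0: 011 → 1  (bit 3 = 1)
position 8: 010 → 0  (bit 2 = 0)
position 7: 001 → 0  (bit 1 = 0)
position 3: 000 → 0  (bit 0 = 0)
bits b7..b0 = 01001000 = 72

72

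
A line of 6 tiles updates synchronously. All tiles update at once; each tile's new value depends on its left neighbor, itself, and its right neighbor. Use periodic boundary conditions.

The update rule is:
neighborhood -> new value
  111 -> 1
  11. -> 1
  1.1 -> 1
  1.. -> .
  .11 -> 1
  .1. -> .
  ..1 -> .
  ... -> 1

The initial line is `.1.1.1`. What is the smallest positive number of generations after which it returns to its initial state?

1.1.1.
.1.1.1

2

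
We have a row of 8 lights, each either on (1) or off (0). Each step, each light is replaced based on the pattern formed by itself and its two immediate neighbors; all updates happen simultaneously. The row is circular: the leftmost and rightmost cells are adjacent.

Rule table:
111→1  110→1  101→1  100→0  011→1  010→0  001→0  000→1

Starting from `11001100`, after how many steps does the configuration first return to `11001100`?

1

11001100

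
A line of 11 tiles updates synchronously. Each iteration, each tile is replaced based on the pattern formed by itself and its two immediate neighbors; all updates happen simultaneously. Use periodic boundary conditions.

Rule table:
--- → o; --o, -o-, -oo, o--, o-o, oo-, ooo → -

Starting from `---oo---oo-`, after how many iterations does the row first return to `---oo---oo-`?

2

iteration 1: oo----o----
iteration 2: ---oo---oo-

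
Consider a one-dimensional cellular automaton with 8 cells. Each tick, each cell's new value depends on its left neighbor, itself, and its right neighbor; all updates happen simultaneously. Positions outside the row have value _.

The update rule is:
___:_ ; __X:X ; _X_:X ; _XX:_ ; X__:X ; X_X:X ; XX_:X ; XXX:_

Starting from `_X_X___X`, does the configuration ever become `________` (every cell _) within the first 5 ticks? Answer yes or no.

no

XXXXX_XX
____XX_X
___X_XXX
__XXX__X
_X__XXXX
tick 5 is _X__XXXX, still not uniform _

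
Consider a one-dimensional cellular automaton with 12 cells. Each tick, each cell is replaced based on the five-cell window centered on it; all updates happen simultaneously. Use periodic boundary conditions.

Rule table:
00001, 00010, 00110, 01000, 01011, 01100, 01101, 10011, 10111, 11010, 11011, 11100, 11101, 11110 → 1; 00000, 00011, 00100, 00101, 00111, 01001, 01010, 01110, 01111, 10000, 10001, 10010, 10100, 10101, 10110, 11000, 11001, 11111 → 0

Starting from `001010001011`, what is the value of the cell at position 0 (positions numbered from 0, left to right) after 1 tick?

000001010101
position 0 holds 0

0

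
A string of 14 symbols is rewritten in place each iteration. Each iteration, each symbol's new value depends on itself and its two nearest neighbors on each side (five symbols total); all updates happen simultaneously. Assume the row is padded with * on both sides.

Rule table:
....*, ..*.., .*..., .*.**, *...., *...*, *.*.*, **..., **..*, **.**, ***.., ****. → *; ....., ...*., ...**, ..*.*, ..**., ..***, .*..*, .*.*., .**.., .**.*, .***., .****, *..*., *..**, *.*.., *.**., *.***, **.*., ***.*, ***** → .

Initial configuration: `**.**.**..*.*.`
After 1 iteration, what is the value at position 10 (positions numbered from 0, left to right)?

*.*..*..*...**
position 10 holds .

.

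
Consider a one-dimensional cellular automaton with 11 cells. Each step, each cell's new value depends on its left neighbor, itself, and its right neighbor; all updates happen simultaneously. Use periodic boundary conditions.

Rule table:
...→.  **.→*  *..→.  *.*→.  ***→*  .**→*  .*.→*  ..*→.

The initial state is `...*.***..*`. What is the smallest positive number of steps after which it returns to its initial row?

1

...*.***..*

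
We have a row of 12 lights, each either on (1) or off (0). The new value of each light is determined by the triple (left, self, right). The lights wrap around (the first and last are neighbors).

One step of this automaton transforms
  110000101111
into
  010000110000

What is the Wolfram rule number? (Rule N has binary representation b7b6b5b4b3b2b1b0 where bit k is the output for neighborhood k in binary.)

position 0: 111 → 0  (bit 7 = 0)
position 1: 110 → 1  (bit 6 = 1)
position 7: 101 → 1  (bit 5 = 1)
position 2: 100 → 0  (bit 4 = 0)
position 8: 011 → 0  (bit 3 = 0)
position 6: 010 → 1  (bit 2 = 1)
position 5: 001 → 0  (bit 1 = 0)
position 3: 000 → 0  (bit 0 = 0)
bits b7..b0 = 01100100 = 100

100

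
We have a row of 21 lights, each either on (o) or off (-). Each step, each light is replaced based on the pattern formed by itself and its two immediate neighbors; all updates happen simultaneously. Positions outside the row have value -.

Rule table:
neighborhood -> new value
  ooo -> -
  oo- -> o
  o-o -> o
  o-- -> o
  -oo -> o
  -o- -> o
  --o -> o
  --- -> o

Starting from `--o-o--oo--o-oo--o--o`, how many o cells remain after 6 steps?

ooooooooooooooooooooo
o-------------------o
ooooooooooooooooooooo  (repeats step 1; period 2)
step 6: o-------------------o
count of o: 2

2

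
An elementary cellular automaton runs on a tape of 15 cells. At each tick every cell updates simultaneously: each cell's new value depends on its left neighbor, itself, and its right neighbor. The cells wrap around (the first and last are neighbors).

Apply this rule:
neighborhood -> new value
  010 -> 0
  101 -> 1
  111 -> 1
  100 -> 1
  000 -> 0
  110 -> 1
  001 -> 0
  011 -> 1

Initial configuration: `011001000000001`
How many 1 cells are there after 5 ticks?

tick 1: 111100100000000
tick 2: 111110010000000
tick 3: 111111001000000
tick 4: 111111100100000
tick 5: 111111110010000
count of 1: 9

9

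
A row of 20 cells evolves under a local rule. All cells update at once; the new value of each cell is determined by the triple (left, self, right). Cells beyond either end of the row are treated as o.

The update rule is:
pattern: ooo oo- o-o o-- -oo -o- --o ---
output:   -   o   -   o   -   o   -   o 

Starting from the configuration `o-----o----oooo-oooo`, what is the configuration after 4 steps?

ooooo-oooo----o-----
----o----oooo-ooooo-
ooo-oooo----o-----o-
--o----oooo-ooooo-o-

--o----oooo-ooooo-o-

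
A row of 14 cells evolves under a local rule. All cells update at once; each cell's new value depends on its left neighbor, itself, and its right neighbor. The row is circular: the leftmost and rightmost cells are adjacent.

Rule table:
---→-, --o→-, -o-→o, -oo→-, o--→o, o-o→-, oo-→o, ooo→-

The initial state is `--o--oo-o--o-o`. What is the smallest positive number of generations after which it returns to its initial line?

14

o-oo--o-oo-o-o
o--oo-o--o-o--
oo--o-oo-o-oo-
-oo-o--o-o--o-
--o-oo-o-oo-oo
o-o--o-o--o--o
o-oo-o-oo-oo--
o--o-o--o--oo-
oo-o-oo-oo--o-
-o-o--o--oo-o-
-o-oo-oo--o-oo
-o--o--oo-o--o
-oo-oo--o-oo-o
--o--oo-o--o-o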